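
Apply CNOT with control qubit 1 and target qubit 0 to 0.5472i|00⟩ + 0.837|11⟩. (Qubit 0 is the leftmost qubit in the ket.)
0.5472i|00⟩ + 0.837|01⟩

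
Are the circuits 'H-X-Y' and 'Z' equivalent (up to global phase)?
No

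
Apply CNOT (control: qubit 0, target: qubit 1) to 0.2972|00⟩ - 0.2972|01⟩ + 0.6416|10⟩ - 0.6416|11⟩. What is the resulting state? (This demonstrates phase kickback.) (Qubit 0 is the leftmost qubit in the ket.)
0.2972|00⟩ - 0.2972|01⟩ - 0.6416|10⟩ + 0.6416|11⟩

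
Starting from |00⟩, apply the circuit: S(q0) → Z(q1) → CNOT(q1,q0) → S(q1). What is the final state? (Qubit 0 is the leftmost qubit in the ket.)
|00⟩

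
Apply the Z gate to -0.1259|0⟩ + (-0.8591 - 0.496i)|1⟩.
-0.1259|0⟩ + (0.8591 + 0.496i)|1⟩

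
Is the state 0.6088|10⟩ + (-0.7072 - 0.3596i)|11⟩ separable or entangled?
Separable

Writing the state as a|00⟩ + b|01⟩ + c|10⟩ + d|11⟩, it is a product state iff ad − bc = 0.
Here (a, b, c, d) = (0, 0, 0.6088, (-0.7072 - 0.3596i)): ad − bc = (0)(-0.7072 - 0.3596i) − (0)(0.6088) = 0, so the state is separable.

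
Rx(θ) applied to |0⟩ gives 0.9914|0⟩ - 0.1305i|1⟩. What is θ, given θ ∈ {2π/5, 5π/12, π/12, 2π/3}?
π/12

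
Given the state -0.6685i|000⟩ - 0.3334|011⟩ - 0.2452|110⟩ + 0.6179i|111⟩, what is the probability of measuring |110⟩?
0.06012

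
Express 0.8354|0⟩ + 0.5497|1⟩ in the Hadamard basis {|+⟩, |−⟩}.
0.9794|+⟩ + 0.202|−⟩

With |ψ⟩ = α|0⟩ + β|1⟩, the Hadamard-basis coefficients are ⟨+|ψ⟩ = (α + β)/√2 and ⟨−|ψ⟩ = (α − β)/√2.
Here α = 0.8354, β = 0.5497: (α + β)/√2 = 0.9794, (α − β)/√2 = 0.202.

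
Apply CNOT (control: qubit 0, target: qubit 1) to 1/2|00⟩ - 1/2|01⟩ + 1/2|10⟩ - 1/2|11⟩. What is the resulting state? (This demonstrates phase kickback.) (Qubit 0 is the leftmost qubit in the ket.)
1/2|00⟩ - 1/2|01⟩ - 1/2|10⟩ + 1/2|11⟩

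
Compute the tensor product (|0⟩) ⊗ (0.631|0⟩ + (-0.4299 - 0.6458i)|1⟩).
0.631|00⟩ + (-0.4299 - 0.6458i)|01⟩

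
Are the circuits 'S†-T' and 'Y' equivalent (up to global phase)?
No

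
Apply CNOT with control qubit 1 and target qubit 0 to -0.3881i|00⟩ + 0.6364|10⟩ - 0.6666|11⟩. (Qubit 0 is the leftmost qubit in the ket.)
-0.3881i|00⟩ - 0.6666|01⟩ + 0.6364|10⟩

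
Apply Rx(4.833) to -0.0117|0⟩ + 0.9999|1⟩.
(0.008757 - 0.6631i)|0⟩ + (-0.7484 + 0.007759i)|1⟩

Rx(4.833) = [[cos(θ/2), −i·sin(θ/2)], [−i·sin(θ/2), cos(θ/2)]]; θ = 4.833, cos(θ/2) ≈ -0.748438, sin(θ/2) ≈ 0.663205.
With a = amp(|0⟩) = -0.0117 and b = amp(|1⟩) = 0.9999:
new amp(|0⟩) = (-0.748438)·a + (-0.663205i)·b = (0.008757 - 0.6631i)
new amp(|1⟩) = (-0.663205i)·a + (-0.748438)·b = (-0.7484 + 0.007759i)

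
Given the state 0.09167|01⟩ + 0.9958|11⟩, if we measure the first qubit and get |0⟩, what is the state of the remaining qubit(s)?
|1⟩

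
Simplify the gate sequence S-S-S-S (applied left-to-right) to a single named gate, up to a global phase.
I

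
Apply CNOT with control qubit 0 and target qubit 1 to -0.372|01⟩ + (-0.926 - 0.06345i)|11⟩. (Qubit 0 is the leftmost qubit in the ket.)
-0.372|01⟩ + (-0.926 - 0.06345i)|10⟩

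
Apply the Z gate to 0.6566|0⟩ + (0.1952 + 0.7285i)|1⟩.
0.6566|0⟩ + (-0.1952 - 0.7285i)|1⟩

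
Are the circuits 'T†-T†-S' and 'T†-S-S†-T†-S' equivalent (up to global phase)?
Yes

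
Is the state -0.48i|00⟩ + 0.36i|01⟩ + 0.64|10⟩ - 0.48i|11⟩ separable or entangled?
Entangled

Writing the state as a|00⟩ + b|01⟩ + c|10⟩ + d|11⟩, it is a product state iff ad − bc = 0.
Here (a, b, c, d) = (-0.48i, 0.36i, 0.64, -0.48i): ad − bc = (-0.48i)(-0.48i) − (0.36i)(0.64) = (-0.2304 - 0.2304i) ≠ 0, so the state is entangled.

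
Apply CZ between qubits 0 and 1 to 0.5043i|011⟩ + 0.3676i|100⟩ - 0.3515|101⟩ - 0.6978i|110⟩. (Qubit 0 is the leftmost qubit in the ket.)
0.5043i|011⟩ + 0.3676i|100⟩ - 0.3515|101⟩ + 0.6978i|110⟩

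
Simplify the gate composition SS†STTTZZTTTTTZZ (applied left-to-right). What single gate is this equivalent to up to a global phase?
S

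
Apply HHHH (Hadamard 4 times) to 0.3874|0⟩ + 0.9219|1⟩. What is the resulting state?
0.3874|0⟩ + 0.9219|1⟩

H² = I, so an even number of Hadamards cancels: H^4 = I and the state is unchanged.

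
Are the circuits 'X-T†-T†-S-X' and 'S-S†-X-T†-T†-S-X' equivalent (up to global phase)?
Yes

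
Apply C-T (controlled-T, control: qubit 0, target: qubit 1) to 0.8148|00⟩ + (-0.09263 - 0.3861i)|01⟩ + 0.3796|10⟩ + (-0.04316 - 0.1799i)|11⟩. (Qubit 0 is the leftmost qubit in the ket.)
0.8148|00⟩ + (-0.09263 - 0.3861i)|01⟩ + 0.3796|10⟩ + (0.09669 - 0.1577i)|11⟩

C-T leaves the control-|0⟩ kets |00⟩, |01⟩ unchanged and applies T to qubit 1 on the control-|1⟩ pair (|10⟩, |11⟩).
T = [[1, 0], [0, (1/√2 + (1/√2)i)]].
With a = amp(|10⟩) = 0.3796 and b = amp(|11⟩) = (-0.04316 - 0.1799i):
new amp(|10⟩) = (1)·a = 0.3796
new amp(|11⟩) = (1/√2 + (1/√2)i)·b = (0.09669 - 0.1577i)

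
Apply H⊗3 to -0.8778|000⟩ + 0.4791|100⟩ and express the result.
-0.141|000⟩ - 0.141|001⟩ - 0.141|010⟩ - 0.141|011⟩ - 0.4797|100⟩ - 0.4797|101⟩ - 0.4797|110⟩ - 0.4797|111⟩

H⊗3 gives amp(|y⟩) = (1/2√2) Σ_x (−1)^(x·y) amp(|x⟩), where x·y is the number of positions in which both x and y have a 1.
|000⟩: (-0.8778 + 0.4791)/(2√2) = -0.141
|001⟩: (-0.8778 + 0.4791)/(2√2) = -0.141
|010⟩: (-0.8778 + 0.4791)/(2√2) = -0.141
|011⟩: (-0.8778 + 0.4791)/(2√2) = -0.141
|100⟩: (-0.8778 - 0.4791)/(2√2) = -0.4797
|101⟩: (-0.8778 - 0.4791)/(2√2) = -0.4797
|110⟩: (-0.8778 - 0.4791)/(2√2) = -0.4797
|111⟩: (-0.8778 - 0.4791)/(2√2) = -0.4797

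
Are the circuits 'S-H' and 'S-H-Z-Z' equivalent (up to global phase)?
Yes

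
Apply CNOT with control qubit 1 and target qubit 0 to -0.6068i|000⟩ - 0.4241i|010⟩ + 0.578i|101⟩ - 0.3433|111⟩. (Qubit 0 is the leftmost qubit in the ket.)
-0.6068i|000⟩ - 0.3433|011⟩ + 0.578i|101⟩ - 0.4241i|110⟩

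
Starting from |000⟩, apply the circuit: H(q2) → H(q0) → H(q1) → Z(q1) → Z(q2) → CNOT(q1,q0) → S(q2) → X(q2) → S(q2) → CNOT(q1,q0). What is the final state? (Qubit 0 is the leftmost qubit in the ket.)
-(1/√8)i|000⟩ + (1/√8)i|001⟩ + (1/√8)i|010⟩ - (1/√8)i|011⟩ - (1/√8)i|100⟩ + (1/√8)i|101⟩ + (1/√8)i|110⟩ - (1/√8)i|111⟩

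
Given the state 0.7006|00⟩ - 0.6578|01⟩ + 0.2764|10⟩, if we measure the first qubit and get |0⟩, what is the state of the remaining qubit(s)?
0.729|0⟩ - 0.6845|1⟩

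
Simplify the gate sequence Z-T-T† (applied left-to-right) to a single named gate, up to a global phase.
Z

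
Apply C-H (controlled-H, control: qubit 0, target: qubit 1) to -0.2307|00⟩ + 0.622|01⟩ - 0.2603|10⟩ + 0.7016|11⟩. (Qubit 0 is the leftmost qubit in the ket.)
-0.2307|00⟩ + 0.622|01⟩ + 0.312|10⟩ - 0.6802|11⟩

C-H leaves the control-|0⟩ kets |00⟩, |01⟩ unchanged and applies H to qubit 1 on the control-|1⟩ pair (|10⟩, |11⟩).
H = [[1/√2, 1/√2], [1/√2, -1/√2]].
With a = amp(|10⟩) = -0.2603 and b = amp(|11⟩) = 0.7016:
new amp(|10⟩) = (1/√2)·a + (1/√2)·b = 0.312
new amp(|11⟩) = (1/√2)·a + (-1/√2)·b = -0.6802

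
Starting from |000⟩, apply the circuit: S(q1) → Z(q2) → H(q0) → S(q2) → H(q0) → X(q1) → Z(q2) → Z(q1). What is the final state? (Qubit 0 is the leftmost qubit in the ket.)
-|010⟩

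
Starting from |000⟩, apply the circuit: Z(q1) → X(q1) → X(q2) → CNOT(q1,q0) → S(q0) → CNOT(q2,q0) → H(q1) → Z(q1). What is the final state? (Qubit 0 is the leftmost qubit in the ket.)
(1/√2)i|001⟩ + (1/√2)i|011⟩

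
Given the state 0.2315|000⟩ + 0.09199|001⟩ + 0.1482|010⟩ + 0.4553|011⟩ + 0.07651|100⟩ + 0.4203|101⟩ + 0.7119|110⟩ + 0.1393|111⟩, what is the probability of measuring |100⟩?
0.005854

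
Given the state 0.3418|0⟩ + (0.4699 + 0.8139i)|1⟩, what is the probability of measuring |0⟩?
0.1168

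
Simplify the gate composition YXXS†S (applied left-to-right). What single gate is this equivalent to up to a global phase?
Y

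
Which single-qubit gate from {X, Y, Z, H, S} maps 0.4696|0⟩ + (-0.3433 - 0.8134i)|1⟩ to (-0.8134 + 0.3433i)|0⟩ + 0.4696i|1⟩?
Y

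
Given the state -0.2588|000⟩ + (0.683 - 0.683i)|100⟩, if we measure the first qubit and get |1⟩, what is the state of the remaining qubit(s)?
(1/√2 - (1/√2)i)|00⟩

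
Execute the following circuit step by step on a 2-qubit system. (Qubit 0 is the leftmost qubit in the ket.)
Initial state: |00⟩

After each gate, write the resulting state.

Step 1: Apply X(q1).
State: |01⟩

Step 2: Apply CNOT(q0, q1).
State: |01⟩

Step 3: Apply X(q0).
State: |11⟩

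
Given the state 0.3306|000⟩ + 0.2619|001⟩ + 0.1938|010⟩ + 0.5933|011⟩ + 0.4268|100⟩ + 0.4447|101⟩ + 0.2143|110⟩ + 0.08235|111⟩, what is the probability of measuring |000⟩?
0.1093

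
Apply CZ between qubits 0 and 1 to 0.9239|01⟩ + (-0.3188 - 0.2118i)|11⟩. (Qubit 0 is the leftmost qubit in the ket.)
0.9239|01⟩ + (0.3188 + 0.2118i)|11⟩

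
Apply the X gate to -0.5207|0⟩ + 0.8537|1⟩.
0.8537|0⟩ - 0.5207|1⟩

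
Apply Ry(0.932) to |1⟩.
-0.4493|0⟩ + 0.8934|1⟩

Ry(0.932) = [[cos(θ/2), −sin(θ/2)], [sin(θ/2), cos(θ/2)]]; θ = 0.932, cos(θ/2) ≈ 0.893373, sin(θ/2) ≈ 0.449316.
With a = amp(|0⟩) = 0 and b = amp(|1⟩) = 1:
new amp(|0⟩) = (0.893373)·a + (-0.449316)·b = -0.4493
new amp(|1⟩) = (0.449316)·a + (0.893373)·b = 0.8934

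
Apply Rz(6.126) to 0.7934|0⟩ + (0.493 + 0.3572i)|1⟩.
(-0.791 - 0.06229i)|0⟩ + (-0.5195 - 0.3174i)|1⟩

Rz(6.126) = [[e^(−iθ/2), 0], [0, e^(iθ/2)]] with e^(±iθ/2) = cos(θ/2) ± i·sin(θ/2); θ = 6.126, cos(θ/2) ≈ -0.996913, sin(θ/2) ≈ 0.0785118.
With a = amp(|0⟩) = 0.7934 and b = amp(|1⟩) = (0.493 + 0.3572i):
new amp(|0⟩) = (-0.996913 - 0.0785118i)·a = (-0.791 - 0.06229i)
new amp(|1⟩) = (-0.996913 + 0.0785118i)·b = (-0.5195 - 0.3174i)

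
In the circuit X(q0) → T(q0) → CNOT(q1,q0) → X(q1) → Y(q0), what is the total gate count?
5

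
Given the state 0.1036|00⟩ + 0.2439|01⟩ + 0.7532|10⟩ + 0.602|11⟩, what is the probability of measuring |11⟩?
0.3624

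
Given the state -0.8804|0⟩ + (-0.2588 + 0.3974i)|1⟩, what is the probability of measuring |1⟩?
0.2249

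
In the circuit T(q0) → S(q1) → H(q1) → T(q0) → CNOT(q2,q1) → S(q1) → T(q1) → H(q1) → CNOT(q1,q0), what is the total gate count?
9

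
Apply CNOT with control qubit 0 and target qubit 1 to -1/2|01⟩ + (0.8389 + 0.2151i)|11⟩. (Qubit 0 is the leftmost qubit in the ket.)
-1/2|01⟩ + (0.8389 + 0.2151i)|10⟩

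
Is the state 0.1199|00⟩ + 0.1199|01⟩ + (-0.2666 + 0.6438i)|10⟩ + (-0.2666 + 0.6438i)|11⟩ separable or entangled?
Separable

Writing the state as a|00⟩ + b|01⟩ + c|10⟩ + d|11⟩, it is a product state iff ad − bc = 0.
Here (a, b, c, d) = (0.1199, 0.1199, (-0.2666 + 0.6438i), (-0.2666 + 0.6438i)): ad − bc = (0.1199)(-0.2666 + 0.6438i) − (0.1199)(-0.2666 + 0.6438i) = 0, so the state is separable.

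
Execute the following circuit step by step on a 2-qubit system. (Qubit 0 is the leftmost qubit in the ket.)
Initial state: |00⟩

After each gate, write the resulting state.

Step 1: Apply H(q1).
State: 1/√2|00⟩ + 1/√2|01⟩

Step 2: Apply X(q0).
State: 1/√2|10⟩ + 1/√2|11⟩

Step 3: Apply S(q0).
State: (1/√2)i|10⟩ + (1/√2)i|11⟩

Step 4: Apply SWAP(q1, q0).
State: (1/√2)i|01⟩ + (1/√2)i|11⟩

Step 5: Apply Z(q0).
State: (1/√2)i|01⟩ - (1/√2)i|11⟩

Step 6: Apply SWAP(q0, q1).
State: (1/√2)i|10⟩ - (1/√2)i|11⟩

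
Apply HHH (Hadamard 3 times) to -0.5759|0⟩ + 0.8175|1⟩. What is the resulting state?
0.1708|0⟩ - 0.9853|1⟩

H² = I, so H^3 = H: a single Hadamard. With (a, b) = (-0.5759, 0.8175), H gives ((a + b)/√2, (a − b)/√2) = (0.1708, -0.9853).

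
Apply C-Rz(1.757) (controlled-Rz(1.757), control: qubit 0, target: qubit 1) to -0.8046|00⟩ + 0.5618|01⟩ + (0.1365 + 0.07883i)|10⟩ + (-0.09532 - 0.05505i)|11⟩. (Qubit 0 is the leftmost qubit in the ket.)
-0.8046|00⟩ + 0.5618|01⟩ + (0.1478 - 0.05476i)|10⟩ + (-0.01847 - 0.1085i)|11⟩

C-Rz(1.757) leaves the control-|0⟩ kets |00⟩, |01⟩ unchanged and applies Rz(1.757) to qubit 1 on the control-|1⟩ pair (|10⟩, |11⟩).
Rz(1.757) = [[e^(−iθ/2), 0], [0, e^(iθ/2)]] with e^(±iθ/2) = cos(θ/2) ± i·sin(θ/2); θ = 1.757, cos(θ/2) ≈ 0.638307, sin(θ/2) ≈ 0.769782.
With a = amp(|10⟩) = (0.1365 + 0.07883i) and b = amp(|11⟩) = (-0.09532 - 0.05505i):
new amp(|10⟩) = (0.638307 - 0.769782i)·a = (0.1478 - 0.05476i)
new amp(|11⟩) = (0.638307 + 0.769782i)·b = (-0.01847 - 0.1085i)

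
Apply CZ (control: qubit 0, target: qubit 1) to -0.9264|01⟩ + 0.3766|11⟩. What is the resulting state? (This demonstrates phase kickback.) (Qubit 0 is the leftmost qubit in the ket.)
-0.9264|01⟩ - 0.3766|11⟩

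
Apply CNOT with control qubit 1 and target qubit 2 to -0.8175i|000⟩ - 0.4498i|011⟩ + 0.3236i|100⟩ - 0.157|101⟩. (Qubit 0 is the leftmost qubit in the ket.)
-0.8175i|000⟩ - 0.4498i|010⟩ + 0.3236i|100⟩ - 0.157|101⟩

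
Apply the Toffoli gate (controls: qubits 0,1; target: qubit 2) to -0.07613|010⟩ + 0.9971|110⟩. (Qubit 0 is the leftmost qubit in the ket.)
-0.07613|010⟩ + 0.9971|111⟩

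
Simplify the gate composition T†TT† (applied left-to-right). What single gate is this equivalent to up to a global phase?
T†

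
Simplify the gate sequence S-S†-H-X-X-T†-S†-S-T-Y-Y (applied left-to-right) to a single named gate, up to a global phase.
H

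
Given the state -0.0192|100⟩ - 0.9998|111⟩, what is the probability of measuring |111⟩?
0.9996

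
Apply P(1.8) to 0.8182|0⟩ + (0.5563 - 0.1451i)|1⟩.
0.8182|0⟩ + (0.01491 + 0.5747i)|1⟩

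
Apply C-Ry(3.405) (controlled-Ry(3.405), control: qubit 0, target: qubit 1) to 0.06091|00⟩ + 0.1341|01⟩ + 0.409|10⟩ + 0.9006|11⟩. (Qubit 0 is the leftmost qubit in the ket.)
0.06091|00⟩ + 0.1341|01⟩ - 0.9465|10⟩ + 0.2872|11⟩

C-Ry(3.405) leaves the control-|0⟩ kets |00⟩, |01⟩ unchanged and applies Ry(3.405) to qubit 1 on the control-|1⟩ pair (|10⟩, |11⟩).
Ry(3.405) = [[cos(θ/2), −sin(θ/2)], [sin(θ/2), cos(θ/2)]]; θ = 3.405, cos(θ/2) ≈ -0.131323, sin(θ/2) ≈ 0.99134.
With a = amp(|10⟩) = 0.409 and b = amp(|11⟩) = 0.9006:
new amp(|10⟩) = (-0.131323)·a + (-0.99134)·b = -0.9465
new amp(|11⟩) = (0.99134)·a + (-0.131323)·b = 0.2872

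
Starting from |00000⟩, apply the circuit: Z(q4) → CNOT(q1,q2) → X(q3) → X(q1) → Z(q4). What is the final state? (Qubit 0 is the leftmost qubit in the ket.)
|01010⟩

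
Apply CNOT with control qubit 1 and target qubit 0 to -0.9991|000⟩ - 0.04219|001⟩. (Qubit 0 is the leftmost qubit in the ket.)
-0.9991|000⟩ - 0.04219|001⟩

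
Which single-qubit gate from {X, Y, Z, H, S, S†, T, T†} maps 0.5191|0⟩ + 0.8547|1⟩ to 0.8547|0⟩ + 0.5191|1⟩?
X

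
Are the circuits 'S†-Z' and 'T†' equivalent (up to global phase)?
No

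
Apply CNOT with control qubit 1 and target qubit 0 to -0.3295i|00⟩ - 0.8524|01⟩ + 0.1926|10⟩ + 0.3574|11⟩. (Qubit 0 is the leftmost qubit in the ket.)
-0.3295i|00⟩ + 0.3574|01⟩ + 0.1926|10⟩ - 0.8524|11⟩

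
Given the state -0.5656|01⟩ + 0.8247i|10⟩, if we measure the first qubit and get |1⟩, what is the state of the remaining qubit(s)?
i|0⟩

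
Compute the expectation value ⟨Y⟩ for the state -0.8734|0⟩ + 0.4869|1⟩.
0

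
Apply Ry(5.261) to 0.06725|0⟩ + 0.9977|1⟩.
-0.5467|0⟩ - 0.8373|1⟩

Ry(5.261) = [[cos(θ/2), −sin(θ/2)], [sin(θ/2), cos(θ/2)]]; θ = 5.261, cos(θ/2) ≈ -0.872211, sin(θ/2) ≈ 0.489131.
With a = amp(|0⟩) = 0.06725 and b = amp(|1⟩) = 0.9977:
new amp(|0⟩) = (-0.872211)·a + (-0.489131)·b = -0.5467
new amp(|1⟩) = (0.489131)·a + (-0.872211)·b = -0.8373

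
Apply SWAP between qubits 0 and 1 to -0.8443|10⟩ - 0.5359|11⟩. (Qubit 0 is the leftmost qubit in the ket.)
-0.8443|01⟩ - 0.5359|11⟩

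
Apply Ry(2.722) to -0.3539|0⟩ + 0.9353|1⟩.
-0.9885|0⟩ - 0.1514|1⟩

Ry(2.722) = [[cos(θ/2), −sin(θ/2)], [sin(θ/2), cos(θ/2)]]; θ = 2.722, cos(θ/2) ≈ 0.208261, sin(θ/2) ≈ 0.978073.
With a = amp(|0⟩) = -0.3539 and b = amp(|1⟩) = 0.9353:
new amp(|0⟩) = (0.208261)·a + (-0.978073)·b = -0.9885
new amp(|1⟩) = (0.978073)·a + (0.208261)·b = -0.1514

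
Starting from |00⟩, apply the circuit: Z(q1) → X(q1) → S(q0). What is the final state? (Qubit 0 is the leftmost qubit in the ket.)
|01⟩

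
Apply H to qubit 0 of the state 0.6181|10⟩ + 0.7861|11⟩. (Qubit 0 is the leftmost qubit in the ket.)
0.4371|00⟩ + 0.5559|01⟩ - 0.4371|10⟩ - 0.5559|11⟩

H on qubit 0 mixes each pair of kets that differ only in qubit 0: amplitudes (a, b) of (|…0…⟩, |…1…⟩) become ((a + b)/√2, (a − b)/√2). Kets absent from the input have amplitude 0.
(|00⟩, |10⟩): (a, b) = (0, 0.6181) → (0.4371, -0.4371)
(|01⟩, |11⟩): (a, b) = (0, 0.7861) → (0.5559, -0.5559)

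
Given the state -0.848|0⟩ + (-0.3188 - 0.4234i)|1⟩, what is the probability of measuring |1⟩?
0.2809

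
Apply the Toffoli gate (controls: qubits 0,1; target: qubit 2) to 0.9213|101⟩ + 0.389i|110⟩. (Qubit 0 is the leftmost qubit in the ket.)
0.9213|101⟩ + 0.389i|111⟩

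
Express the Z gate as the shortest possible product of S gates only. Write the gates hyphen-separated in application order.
S-S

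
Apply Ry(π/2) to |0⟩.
1/√2|0⟩ + 1/√2|1⟩

Ry(π/2) = [[cos(θ/2), −sin(θ/2)], [sin(θ/2), cos(θ/2)]]; θ = π/2, cos(θ/2) ≈ 0.707107, sin(θ/2) ≈ 0.707107.
With a = amp(|0⟩) = 1 and b = amp(|1⟩) = 0:
new amp(|0⟩) = (0.707107)·a + (-0.707107)·b = 1/√2
new amp(|1⟩) = (0.707107)·a + (0.707107)·b = 1/√2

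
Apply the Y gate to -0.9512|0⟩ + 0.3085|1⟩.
-0.3085i|0⟩ - 0.9512i|1⟩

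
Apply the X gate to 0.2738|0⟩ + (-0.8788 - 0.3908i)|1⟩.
(-0.8788 - 0.3908i)|0⟩ + 0.2738|1⟩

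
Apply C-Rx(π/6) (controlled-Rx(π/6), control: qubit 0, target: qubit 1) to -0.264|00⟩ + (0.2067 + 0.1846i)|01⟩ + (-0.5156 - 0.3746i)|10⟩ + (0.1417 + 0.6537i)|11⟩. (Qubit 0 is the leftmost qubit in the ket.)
-0.264|00⟩ + (0.2067 + 0.1846i)|01⟩ + (-0.3288 - 0.3985i)|10⟩ + (0.03992 + 0.7649i)|11⟩

C-Rx(π/6) leaves the control-|0⟩ kets |00⟩, |01⟩ unchanged and applies Rx(π/6) to qubit 1 on the control-|1⟩ pair (|10⟩, |11⟩).
Rx(π/6) = [[cos(θ/2), −i·sin(θ/2)], [−i·sin(θ/2), cos(θ/2)]]; θ = π/6, cos(θ/2) ≈ 0.965926, sin(θ/2) ≈ 0.258819.
With a = amp(|10⟩) = (-0.5156 - 0.3746i) and b = amp(|11⟩) = (0.1417 + 0.6537i):
new amp(|10⟩) = (0.965926)·a + (-0.258819i)·b = (-0.3288 - 0.3985i)
new amp(|11⟩) = (-0.258819i)·a + (0.965926)·b = (0.03992 + 0.7649i)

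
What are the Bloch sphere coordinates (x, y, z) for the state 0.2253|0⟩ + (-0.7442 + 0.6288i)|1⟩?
(-0.3353, 0.2833, -0.8985)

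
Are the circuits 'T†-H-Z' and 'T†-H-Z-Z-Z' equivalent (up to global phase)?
Yes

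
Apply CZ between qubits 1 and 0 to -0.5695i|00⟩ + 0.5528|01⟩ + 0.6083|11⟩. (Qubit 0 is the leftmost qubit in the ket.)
-0.5695i|00⟩ + 0.5528|01⟩ - 0.6083|11⟩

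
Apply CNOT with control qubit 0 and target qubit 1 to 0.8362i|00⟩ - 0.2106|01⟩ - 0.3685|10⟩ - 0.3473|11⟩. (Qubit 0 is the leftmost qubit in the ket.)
0.8362i|00⟩ - 0.2106|01⟩ - 0.3473|10⟩ - 0.3685|11⟩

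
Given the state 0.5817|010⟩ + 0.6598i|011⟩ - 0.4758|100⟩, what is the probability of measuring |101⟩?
0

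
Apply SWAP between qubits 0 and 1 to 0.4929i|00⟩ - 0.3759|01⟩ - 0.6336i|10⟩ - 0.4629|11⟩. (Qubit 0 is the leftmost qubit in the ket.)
0.4929i|00⟩ - 0.6336i|01⟩ - 0.3759|10⟩ - 0.4629|11⟩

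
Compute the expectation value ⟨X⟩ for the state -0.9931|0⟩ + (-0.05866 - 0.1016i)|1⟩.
0.1165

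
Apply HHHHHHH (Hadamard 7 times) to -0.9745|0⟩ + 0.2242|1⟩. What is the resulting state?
-0.5305|0⟩ - 0.8476|1⟩

H² = I, so H^7 = H: a single Hadamard. With (a, b) = (-0.9745, 0.2242), H gives ((a + b)/√2, (a − b)/√2) = (-0.5305, -0.8476).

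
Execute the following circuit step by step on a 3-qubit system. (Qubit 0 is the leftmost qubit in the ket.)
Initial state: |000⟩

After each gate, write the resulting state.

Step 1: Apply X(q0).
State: |100⟩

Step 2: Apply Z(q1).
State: |100⟩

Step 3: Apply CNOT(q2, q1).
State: |100⟩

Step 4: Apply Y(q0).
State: -i|000⟩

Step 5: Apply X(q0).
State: -i|100⟩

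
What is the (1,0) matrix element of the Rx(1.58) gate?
-0.7104i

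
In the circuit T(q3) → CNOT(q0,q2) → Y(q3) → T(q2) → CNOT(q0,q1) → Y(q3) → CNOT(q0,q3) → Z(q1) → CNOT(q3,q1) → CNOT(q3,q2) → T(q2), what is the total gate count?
11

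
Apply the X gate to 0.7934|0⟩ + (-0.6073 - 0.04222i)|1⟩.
(-0.6073 - 0.04222i)|0⟩ + 0.7934|1⟩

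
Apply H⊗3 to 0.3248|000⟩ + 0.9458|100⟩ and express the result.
0.4492|000⟩ + 0.4492|001⟩ + 0.4492|010⟩ + 0.4492|011⟩ - 0.2196|100⟩ - 0.2196|101⟩ - 0.2196|110⟩ - 0.2196|111⟩

H⊗3 gives amp(|y⟩) = (1/2√2) Σ_x (−1)^(x·y) amp(|x⟩), where x·y is the number of positions in which both x and y have a 1.
|000⟩: (0.3248 + 0.9458)/(2√2) = 0.4492
|001⟩: (0.3248 + 0.9458)/(2√2) = 0.4492
|010⟩: (0.3248 + 0.9458)/(2√2) = 0.4492
|011⟩: (0.3248 + 0.9458)/(2√2) = 0.4492
|100⟩: (0.3248 - 0.9458)/(2√2) = -0.2196
|101⟩: (0.3248 - 0.9458)/(2√2) = -0.2196
|110⟩: (0.3248 - 0.9458)/(2√2) = -0.2196
|111⟩: (0.3248 - 0.9458)/(2√2) = -0.2196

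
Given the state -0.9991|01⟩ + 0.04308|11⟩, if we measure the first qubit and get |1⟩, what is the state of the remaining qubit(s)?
|1⟩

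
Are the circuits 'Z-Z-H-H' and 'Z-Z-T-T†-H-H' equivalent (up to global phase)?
Yes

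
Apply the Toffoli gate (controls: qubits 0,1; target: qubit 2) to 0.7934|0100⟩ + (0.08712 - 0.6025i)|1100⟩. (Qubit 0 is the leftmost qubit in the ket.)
0.7934|0100⟩ + (0.08712 - 0.6025i)|1110⟩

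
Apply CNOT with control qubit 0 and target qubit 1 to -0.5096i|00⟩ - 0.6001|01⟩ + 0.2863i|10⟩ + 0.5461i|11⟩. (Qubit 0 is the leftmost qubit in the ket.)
-0.5096i|00⟩ - 0.6001|01⟩ + 0.5461i|10⟩ + 0.2863i|11⟩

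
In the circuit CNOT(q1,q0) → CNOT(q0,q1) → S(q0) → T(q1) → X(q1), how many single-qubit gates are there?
3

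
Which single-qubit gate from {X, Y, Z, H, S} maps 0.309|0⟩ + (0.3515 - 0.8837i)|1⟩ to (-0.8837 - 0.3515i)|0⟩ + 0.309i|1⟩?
Y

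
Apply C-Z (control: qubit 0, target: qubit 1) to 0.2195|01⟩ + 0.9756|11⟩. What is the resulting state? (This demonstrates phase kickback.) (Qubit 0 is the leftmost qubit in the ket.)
0.2195|01⟩ - 0.9756|11⟩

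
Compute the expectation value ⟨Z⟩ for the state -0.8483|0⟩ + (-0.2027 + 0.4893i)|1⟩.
0.4391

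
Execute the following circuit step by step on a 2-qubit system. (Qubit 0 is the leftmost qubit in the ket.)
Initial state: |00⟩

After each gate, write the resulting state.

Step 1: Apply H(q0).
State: 1/√2|00⟩ + 1/√2|10⟩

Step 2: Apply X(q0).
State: 1/√2|00⟩ + 1/√2|10⟩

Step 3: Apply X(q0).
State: 1/√2|00⟩ + 1/√2|10⟩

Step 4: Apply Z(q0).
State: 1/√2|00⟩ - 1/√2|10⟩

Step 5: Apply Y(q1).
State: (1/√2)i|01⟩ - (1/√2)i|11⟩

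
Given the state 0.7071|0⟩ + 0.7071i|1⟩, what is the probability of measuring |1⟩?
0.5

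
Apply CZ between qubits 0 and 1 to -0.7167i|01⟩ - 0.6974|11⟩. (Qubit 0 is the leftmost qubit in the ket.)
-0.7167i|01⟩ + 0.6974|11⟩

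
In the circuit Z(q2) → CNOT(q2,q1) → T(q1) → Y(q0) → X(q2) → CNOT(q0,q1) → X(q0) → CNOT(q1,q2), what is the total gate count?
8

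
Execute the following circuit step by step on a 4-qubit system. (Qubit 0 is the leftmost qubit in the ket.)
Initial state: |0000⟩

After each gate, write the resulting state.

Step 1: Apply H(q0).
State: 1/√2|0000⟩ + 1/√2|1000⟩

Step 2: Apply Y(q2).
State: (1/√2)i|0010⟩ + (1/√2)i|1010⟩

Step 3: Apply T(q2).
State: (-1/2 + (1/2)i)|0010⟩ + (-1/2 + (1/2)i)|1010⟩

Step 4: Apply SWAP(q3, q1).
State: (-1/2 + (1/2)i)|0010⟩ + (-1/2 + (1/2)i)|1010⟩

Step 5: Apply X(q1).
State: (-1/2 + (1/2)i)|0110⟩ + (-1/2 + (1/2)i)|1110⟩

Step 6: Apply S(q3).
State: (-1/2 + (1/2)i)|0110⟩ + (-1/2 + (1/2)i)|1110⟩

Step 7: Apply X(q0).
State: (-1/2 + (1/2)i)|0110⟩ + (-1/2 + (1/2)i)|1110⟩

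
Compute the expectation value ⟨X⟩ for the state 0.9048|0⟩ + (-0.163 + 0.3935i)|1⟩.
-0.295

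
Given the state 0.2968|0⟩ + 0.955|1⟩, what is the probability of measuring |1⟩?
0.912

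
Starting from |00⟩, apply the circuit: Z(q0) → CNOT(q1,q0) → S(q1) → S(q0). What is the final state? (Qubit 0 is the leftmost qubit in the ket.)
|00⟩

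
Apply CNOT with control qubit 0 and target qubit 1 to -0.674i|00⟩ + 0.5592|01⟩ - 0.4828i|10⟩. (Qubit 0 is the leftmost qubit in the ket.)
-0.674i|00⟩ + 0.5592|01⟩ - 0.4828i|11⟩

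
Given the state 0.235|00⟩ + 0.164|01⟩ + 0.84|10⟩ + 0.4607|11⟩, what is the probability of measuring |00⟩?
0.05523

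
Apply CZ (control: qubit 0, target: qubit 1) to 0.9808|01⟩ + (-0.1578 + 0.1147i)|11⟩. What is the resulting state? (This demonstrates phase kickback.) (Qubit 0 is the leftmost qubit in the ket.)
0.9808|01⟩ + (0.1578 - 0.1147i)|11⟩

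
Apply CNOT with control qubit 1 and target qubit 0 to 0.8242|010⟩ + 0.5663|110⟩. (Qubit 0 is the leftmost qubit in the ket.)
0.5663|010⟩ + 0.8242|110⟩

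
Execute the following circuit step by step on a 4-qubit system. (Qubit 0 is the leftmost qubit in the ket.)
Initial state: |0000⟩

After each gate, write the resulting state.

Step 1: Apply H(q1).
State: 1/√2|0000⟩ + 1/√2|0100⟩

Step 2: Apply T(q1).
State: 1/√2|0000⟩ + (1/2 + (1/2)i)|0100⟩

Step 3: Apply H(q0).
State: 1/2|0000⟩ + (1/√8 + (1/√8)i)|0100⟩ + 1/2|1000⟩ + (1/√8 + (1/√8)i)|1100⟩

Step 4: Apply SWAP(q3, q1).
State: 1/2|0000⟩ + (1/√8 + (1/√8)i)|0001⟩ + 1/2|1000⟩ + (1/√8 + (1/√8)i)|1001⟩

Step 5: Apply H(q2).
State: 1/√8|0000⟩ + (0.25 + 0.25i)|0001⟩ + 1/√8|0010⟩ + (0.25 + 0.25i)|0011⟩ + 1/√8|1000⟩ + (0.25 + 0.25i)|1001⟩ + 1/√8|1010⟩ + (0.25 + 0.25i)|1011⟩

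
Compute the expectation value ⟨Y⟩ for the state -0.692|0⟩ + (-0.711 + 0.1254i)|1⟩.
-0.1736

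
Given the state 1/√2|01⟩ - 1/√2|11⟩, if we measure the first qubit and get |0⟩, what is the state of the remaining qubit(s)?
|1⟩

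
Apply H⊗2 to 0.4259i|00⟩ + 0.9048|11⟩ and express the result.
(0.4524 + 0.213i)|00⟩ + (-0.4524 + 0.213i)|01⟩ + (-0.4524 + 0.213i)|10⟩ + (0.4524 + 0.213i)|11⟩

H⊗2 gives amp(|y⟩) = (1/2) Σ_x (−1)^(x·y) amp(|x⟩), where x·y is the number of positions in which both x and y have a 1.
|00⟩: (0.4259i + 0.9048)/2 = (0.4524 + 0.213i)
|01⟩: (0.4259i - 0.9048)/2 = (-0.4524 + 0.213i)
|10⟩: (0.4259i - 0.9048)/2 = (-0.4524 + 0.213i)
|11⟩: (0.4259i + 0.9048)/2 = (0.4524 + 0.213i)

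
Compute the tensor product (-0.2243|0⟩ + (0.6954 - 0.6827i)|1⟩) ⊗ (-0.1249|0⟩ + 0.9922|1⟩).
0.02802|00⟩ - 0.2226|01⟩ + (-0.08686 + 0.08527i)|10⟩ + (0.69 - 0.6774i)|11⟩

amp(|b₁b₂…⟩) = product of the factor amplitudes for bits b₁, b₂, …; only kets whose every factor amplitude is nonzero survive.
|00⟩: (-0.2243)(-0.1249) = 0.02802
|01⟩: (-0.2243)(0.9922) = -0.2226
|10⟩: (0.6954 - 0.6827i)(-0.1249) = (-0.08686 + 0.08527i)
|11⟩: (0.6954 - 0.6827i)(0.9922) = (0.69 - 0.6774i)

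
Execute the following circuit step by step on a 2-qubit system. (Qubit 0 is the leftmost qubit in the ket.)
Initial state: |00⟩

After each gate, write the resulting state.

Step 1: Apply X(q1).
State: |01⟩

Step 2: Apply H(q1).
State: 1/√2|00⟩ - 1/√2|01⟩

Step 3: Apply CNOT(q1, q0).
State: 1/√2|00⟩ - 1/√2|11⟩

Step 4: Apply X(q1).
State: 1/√2|01⟩ - 1/√2|10⟩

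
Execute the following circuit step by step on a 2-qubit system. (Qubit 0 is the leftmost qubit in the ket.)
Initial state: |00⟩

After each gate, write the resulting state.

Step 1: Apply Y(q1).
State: i|01⟩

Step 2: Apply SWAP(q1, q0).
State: i|10⟩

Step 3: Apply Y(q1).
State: -|11⟩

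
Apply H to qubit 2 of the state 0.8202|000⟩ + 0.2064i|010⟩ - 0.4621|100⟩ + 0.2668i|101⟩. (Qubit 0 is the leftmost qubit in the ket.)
0.58|000⟩ + 0.58|001⟩ + 0.1459i|010⟩ + 0.1459i|011⟩ + (-0.3268 + 0.1887i)|100⟩ + (-0.3268 - 0.1887i)|101⟩

H on qubit 2 mixes each pair of kets that differ only in qubit 2: amplitudes (a, b) of (|…0…⟩, |…1…⟩) become ((a + b)/√2, (a − b)/√2). Kets absent from the input have amplitude 0.
(|000⟩, |001⟩): (a, b) = (0.8202, 0) → (0.58, 0.58)
(|010⟩, |011⟩): (a, b) = (0.2064i, 0) → (0.1459i, 0.1459i)
(|100⟩, |101⟩): (a, b) = (-0.4621, 0.2668i) → ((-0.3268 + 0.1887i), (-0.3268 - 0.1887i))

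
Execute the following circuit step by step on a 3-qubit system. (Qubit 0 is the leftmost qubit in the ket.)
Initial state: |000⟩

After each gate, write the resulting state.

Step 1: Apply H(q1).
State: 1/√2|000⟩ + 1/√2|010⟩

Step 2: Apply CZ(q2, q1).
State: 1/√2|000⟩ + 1/√2|010⟩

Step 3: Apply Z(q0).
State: 1/√2|000⟩ + 1/√2|010⟩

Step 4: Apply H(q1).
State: |000⟩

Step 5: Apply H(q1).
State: 1/√2|000⟩ + 1/√2|010⟩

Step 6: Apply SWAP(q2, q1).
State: 1/√2|000⟩ + 1/√2|001⟩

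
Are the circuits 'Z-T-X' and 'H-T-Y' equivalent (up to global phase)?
No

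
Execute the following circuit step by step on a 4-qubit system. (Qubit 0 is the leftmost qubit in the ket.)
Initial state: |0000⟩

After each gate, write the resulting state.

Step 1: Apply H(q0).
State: 1/√2|0000⟩ + 1/√2|1000⟩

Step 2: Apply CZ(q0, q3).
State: 1/√2|0000⟩ + 1/√2|1000⟩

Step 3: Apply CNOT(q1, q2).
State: 1/√2|0000⟩ + 1/√2|1000⟩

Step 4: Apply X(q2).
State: 1/√2|0010⟩ + 1/√2|1010⟩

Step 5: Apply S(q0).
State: 1/√2|0010⟩ + (1/√2)i|1010⟩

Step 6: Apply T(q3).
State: 1/√2|0010⟩ + (1/√2)i|1010⟩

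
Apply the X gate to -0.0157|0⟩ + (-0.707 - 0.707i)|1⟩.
(-0.707 - 0.707i)|0⟩ - 0.0157|1⟩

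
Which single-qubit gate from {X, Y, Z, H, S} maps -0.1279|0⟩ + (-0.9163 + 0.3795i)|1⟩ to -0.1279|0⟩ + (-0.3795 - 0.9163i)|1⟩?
S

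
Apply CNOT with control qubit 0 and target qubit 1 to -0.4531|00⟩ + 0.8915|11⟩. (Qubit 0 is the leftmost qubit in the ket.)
-0.4531|00⟩ + 0.8915|10⟩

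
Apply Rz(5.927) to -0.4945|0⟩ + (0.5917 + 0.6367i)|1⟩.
(0.4867 + 0.0876i)|0⟩ + (-0.6951 - 0.5218i)|1⟩

Rz(5.927) = [[e^(−iθ/2), 0], [0, e^(iθ/2)]] with e^(±iθ/2) = cos(θ/2) ± i·sin(θ/2); θ = 5.927, cos(θ/2) ≈ -0.984183, sin(θ/2) ≈ 0.177153.
With a = amp(|0⟩) = -0.4945 and b = amp(|1⟩) = (0.5917 + 0.6367i):
new amp(|0⟩) = (-0.984183 - 0.177153i)·a = (0.4867 + 0.0876i)
new amp(|1⟩) = (-0.984183 + 0.177153i)·b = (-0.6951 - 0.5218i)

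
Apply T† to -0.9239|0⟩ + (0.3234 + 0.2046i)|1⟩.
-0.9239|0⟩ + (0.3734 - 0.084i)|1⟩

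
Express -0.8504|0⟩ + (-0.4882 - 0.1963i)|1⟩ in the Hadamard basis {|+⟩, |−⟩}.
(-0.9465 - 0.1388i)|+⟩ + (-0.2561 + 0.1388i)|−⟩

With |ψ⟩ = α|0⟩ + β|1⟩, the Hadamard-basis coefficients are ⟨+|ψ⟩ = (α + β)/√2 and ⟨−|ψ⟩ = (α − β)/√2.
Here α = -0.8504, β = (-0.4882 - 0.1963i): (α + β)/√2 = (-0.9465 - 0.1388i), (α − β)/√2 = (-0.2561 + 0.1388i).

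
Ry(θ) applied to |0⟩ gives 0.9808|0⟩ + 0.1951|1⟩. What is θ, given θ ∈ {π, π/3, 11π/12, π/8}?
π/8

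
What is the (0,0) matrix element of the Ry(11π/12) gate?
0.1305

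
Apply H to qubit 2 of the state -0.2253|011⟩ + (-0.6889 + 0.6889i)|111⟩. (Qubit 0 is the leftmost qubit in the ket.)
-0.1593|010⟩ + 0.1593|011⟩ + (-0.4871 + 0.4871i)|110⟩ + (0.4871 - 0.4871i)|111⟩

H on qubit 2 mixes each pair of kets that differ only in qubit 2: amplitudes (a, b) of (|…0…⟩, |…1…⟩) become ((a + b)/√2, (a − b)/√2). Kets absent from the input have amplitude 0.
(|010⟩, |011⟩): (a, b) = (0, -0.2253) → (-0.1593, 0.1593)
(|110⟩, |111⟩): (a, b) = (0, (-0.6889 + 0.6889i)) → ((-0.4871 + 0.4871i), (0.4871 - 0.4871i))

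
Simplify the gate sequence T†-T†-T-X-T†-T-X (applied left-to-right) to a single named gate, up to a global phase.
T†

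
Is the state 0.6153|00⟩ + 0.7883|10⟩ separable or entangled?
Separable

Writing the state as a|00⟩ + b|01⟩ + c|10⟩ + d|11⟩, it is a product state iff ad − bc = 0.
Here (a, b, c, d) = (0.6153, 0, 0.7883, 0): ad − bc = (0.6153)(0) − (0)(0.7883) = 0, so the state is separable.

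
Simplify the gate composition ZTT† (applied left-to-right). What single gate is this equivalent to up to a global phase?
Z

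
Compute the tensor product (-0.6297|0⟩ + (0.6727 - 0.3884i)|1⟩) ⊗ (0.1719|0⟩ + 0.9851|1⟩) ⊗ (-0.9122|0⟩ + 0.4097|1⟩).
0.09874|000⟩ - 0.04435|001⟩ + 0.5659|010⟩ - 0.2541|011⟩ + (-0.1055 + 0.0609i)|100⟩ + (0.04738 - 0.02735i)|101⟩ + (-0.6045 + 0.349i)|110⟩ + (0.2715 - 0.1568i)|111⟩

amp(|b₁b₂…⟩) = product of the factor amplitudes for bits b₁, b₂, …; only kets whose every factor amplitude is nonzero survive.
|000⟩: (-0.6297)(0.1719)(-0.9122) = 0.09874
|001⟩: (-0.6297)(0.1719)(0.4097) = -0.04435
|010⟩: (-0.6297)(0.9851)(-0.9122) = 0.5659
|011⟩: (-0.6297)(0.9851)(0.4097) = -0.2541
|100⟩: (0.6727 - 0.3884i)(0.1719)(-0.9122) = (-0.1055 + 0.0609i)
|101⟩: (0.6727 - 0.3884i)(0.1719)(0.4097) = (0.04738 - 0.02735i)
|110⟩: (0.6727 - 0.3884i)(0.9851)(-0.9122) = (-0.6045 + 0.349i)
|111⟩: (0.6727 - 0.3884i)(0.9851)(0.4097) = (0.2715 - 0.1568i)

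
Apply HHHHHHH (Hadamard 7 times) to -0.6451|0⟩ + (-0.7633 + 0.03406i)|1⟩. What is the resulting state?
(-0.9959 + 0.02408i)|0⟩ + (0.08358 - 0.02408i)|1⟩

H² = I, so H^7 = H: a single Hadamard. With (a, b) = (-0.6451, (-0.7633 + 0.03406i)), H gives ((a + b)/√2, (a − b)/√2) = ((-0.9959 + 0.02408i), (0.08358 - 0.02408i)).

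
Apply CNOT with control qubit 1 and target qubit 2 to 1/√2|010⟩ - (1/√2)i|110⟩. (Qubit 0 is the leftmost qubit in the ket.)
1/√2|011⟩ - (1/√2)i|111⟩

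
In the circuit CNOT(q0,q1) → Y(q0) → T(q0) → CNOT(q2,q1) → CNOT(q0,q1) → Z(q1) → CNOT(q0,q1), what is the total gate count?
7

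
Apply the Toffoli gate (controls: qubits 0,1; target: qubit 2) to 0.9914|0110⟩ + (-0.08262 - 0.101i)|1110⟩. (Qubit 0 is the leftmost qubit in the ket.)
0.9914|0110⟩ + (-0.08262 - 0.101i)|1100⟩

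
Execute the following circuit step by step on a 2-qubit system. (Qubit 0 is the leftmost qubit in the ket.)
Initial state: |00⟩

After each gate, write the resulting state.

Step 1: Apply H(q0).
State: 1/√2|00⟩ + 1/√2|10⟩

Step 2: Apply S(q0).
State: 1/√2|00⟩ + (1/√2)i|10⟩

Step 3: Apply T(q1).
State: 1/√2|00⟩ + (1/√2)i|10⟩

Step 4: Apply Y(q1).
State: (1/√2)i|01⟩ - 1/√2|11⟩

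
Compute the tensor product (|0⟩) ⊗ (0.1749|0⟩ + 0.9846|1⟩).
0.1749|00⟩ + 0.9846|01⟩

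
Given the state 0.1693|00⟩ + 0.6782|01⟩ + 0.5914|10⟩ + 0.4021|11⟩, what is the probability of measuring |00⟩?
0.02866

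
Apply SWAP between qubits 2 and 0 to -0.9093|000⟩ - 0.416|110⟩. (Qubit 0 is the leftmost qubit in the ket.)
-0.9093|000⟩ - 0.416|011⟩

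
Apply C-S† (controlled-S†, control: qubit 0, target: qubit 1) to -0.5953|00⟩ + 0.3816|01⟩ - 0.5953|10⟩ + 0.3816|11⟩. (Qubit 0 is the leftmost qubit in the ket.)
-0.5953|00⟩ + 0.3816|01⟩ - 0.5953|10⟩ - 0.3816i|11⟩

C-S† leaves the control-|0⟩ kets |00⟩, |01⟩ unchanged and applies S† to qubit 1 on the control-|1⟩ pair (|10⟩, |11⟩).
S† = [[1, 0], [0, -i]].
With a = amp(|10⟩) = -0.5953 and b = amp(|11⟩) = 0.3816:
new amp(|10⟩) = (1)·a = -0.5953
new amp(|11⟩) = (-i)·b = -0.3816i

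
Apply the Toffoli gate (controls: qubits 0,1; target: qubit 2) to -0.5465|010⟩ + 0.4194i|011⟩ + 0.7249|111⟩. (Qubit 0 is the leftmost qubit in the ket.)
-0.5465|010⟩ + 0.4194i|011⟩ + 0.7249|110⟩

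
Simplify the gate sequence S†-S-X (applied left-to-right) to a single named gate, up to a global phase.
X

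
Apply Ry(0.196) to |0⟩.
0.9952|0⟩ + 0.09784|1⟩

Ry(0.196) = [[cos(θ/2), −sin(θ/2)], [sin(θ/2), cos(θ/2)]]; θ = 0.196, cos(θ/2) ≈ 0.995202, sin(θ/2) ≈ 0.0978432.
With a = amp(|0⟩) = 1 and b = amp(|1⟩) = 0:
new amp(|0⟩) = (0.995202)·a + (-0.0978432)·b = 0.9952
new amp(|1⟩) = (0.0978432)·a + (0.995202)·b = 0.09784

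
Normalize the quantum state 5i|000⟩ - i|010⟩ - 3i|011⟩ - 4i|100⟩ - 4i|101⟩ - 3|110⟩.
0.5735i|000⟩ - 0.1147i|010⟩ - 0.3441i|011⟩ - 0.4588i|100⟩ - 0.4588i|101⟩ - 0.3441|110⟩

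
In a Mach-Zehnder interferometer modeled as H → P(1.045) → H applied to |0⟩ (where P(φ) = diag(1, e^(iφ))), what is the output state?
(0.751 + 0.4325i)|0⟩ + (0.249 - 0.4325i)|1⟩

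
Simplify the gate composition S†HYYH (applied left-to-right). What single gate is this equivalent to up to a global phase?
S†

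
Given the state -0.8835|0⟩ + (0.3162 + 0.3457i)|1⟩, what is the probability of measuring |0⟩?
0.7806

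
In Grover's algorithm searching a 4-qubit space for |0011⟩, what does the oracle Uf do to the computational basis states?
Uf|x⟩ = -|x⟩ if x = 0011, else |x⟩ (phase flip on target)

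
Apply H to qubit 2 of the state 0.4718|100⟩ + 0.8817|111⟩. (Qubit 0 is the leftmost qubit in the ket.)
0.3336|100⟩ + 0.3336|101⟩ + 0.6235|110⟩ - 0.6235|111⟩

H on qubit 2 mixes each pair of kets that differ only in qubit 2: amplitudes (a, b) of (|…0…⟩, |…1…⟩) become ((a + b)/√2, (a − b)/√2). Kets absent from the input have amplitude 0.
(|100⟩, |101⟩): (a, b) = (0.4718, 0) → (0.3336, 0.3336)
(|110⟩, |111⟩): (a, b) = (0, 0.8817) → (0.6235, -0.6235)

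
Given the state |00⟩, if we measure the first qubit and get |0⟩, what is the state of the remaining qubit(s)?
|0⟩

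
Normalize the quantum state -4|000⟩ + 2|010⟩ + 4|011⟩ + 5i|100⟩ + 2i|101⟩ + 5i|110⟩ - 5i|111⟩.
-0.373|000⟩ + 0.1865|010⟩ + 0.373|011⟩ + 0.4663i|100⟩ + 0.1865i|101⟩ + 0.4663i|110⟩ - 0.4663i|111⟩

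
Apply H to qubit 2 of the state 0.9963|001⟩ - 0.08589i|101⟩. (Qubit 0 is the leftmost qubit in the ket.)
0.7045|000⟩ - 0.7045|001⟩ - 0.06073i|100⟩ + 0.06073i|101⟩

H on qubit 2 mixes each pair of kets that differ only in qubit 2: amplitudes (a, b) of (|…0…⟩, |…1…⟩) become ((a + b)/√2, (a − b)/√2). Kets absent from the input have amplitude 0.
(|000⟩, |001⟩): (a, b) = (0, 0.9963) → (0.7045, -0.7045)
(|100⟩, |101⟩): (a, b) = (0, -0.08589i) → (-0.06073i, 0.06073i)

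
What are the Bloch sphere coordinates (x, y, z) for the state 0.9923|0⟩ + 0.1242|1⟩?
(0.2465, 0, 0.9692)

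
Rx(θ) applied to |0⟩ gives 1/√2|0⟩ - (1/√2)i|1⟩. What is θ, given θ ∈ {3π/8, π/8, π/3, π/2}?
π/2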